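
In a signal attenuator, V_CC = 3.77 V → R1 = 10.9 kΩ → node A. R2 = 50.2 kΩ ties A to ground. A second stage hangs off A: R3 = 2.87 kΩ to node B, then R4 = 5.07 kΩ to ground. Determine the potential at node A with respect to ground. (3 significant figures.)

Looking into the second stage from A: R3 + R4 = 7.940 kΩ appears in parallel with R2.
Effective lower resistance at A: R2 ‖ 7.940 = 6.856 kΩ.
So V_A = 3.77 × 0.3861 = 1.456 V.

V_A ≈ 1.46 V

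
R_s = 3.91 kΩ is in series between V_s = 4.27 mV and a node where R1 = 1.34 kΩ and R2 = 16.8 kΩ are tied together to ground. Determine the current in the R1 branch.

I ≈ 0.768 µA

Parallel bank: R_p = 1/(1/1.34 + 1/16.8) = 1.241 kΩ.
V_A by voltage divider: V_A = 4.27 × 1.241/(3.91 + 1.241) = 1.029 mV.
I(R1) = V_A / R1 = 1.029/1.34 = 0.7677 µA.
(Check via current divider: I_total = 0.8290 µA; share G_k/ΣG = 0.9261 → same result.)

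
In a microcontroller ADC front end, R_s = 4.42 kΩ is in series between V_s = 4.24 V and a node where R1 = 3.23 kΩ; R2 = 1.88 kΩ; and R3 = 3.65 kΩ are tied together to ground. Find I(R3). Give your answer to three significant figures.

Combine the parallel branches: R_p = (1/3.23 + 1/1.88 + 1/3.65)⁻¹ = 0.8965 kΩ.
V_A by voltage divider: V_A = 4.24 × 0.8965/(4.42 + 0.8965) = 0.7150 V.
I(R3) = V_A / R3 = 0.7150/3.65 = 0.1959 mA.
(Check via current divider: I_total = 0.7975 mA; share G_k/ΣG = 0.2456 → same result.)

I ≈ 0.196 mA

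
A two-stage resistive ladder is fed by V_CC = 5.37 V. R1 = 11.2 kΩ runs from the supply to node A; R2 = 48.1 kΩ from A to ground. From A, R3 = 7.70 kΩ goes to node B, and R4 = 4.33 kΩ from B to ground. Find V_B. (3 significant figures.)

Node A sees R2 in parallel with the series input of stage 2, R3 + R4 = 12.03 kΩ.
R2 ‖ (R3+R4) = 9.623 kΩ.
So V_A = 5.37 × 0.4621 = 2.482 V.
Then the unloaded second divider: V_B = V_A × R4/(R3+R4) = 2.482 × 0.3599 = 0.8932 V.

V_B ≈ 0.893 V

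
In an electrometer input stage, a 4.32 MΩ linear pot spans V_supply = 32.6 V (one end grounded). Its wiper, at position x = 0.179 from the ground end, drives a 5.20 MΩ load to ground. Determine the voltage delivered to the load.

V_out ≈ 5.20 V

The pot divides into 3.547 MΩ above the wiper and 0.7733 MΩ below.
Lower segment in parallel with the load: 0.7733 ‖ 5.20 = 0.6732 MΩ.
Loaded-divider output: V_out = 32.6 × 0.1595 = 5.200 V.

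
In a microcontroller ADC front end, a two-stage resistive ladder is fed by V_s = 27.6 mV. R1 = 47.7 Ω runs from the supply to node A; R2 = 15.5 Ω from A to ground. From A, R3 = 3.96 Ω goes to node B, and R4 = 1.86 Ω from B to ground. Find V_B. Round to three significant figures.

V_B ≈ 0.719 mV

The second stage (R3 + R4 = 5.820 Ω) loads node A in parallel with R2.
Effective lower resistance at A: R2 ‖ 5.820 = 4.231 Ω.
So V_A = 27.6 × 0.08148 = 2.249 mV.
V_B = V_A × 0.3196 = 0.7187 mV.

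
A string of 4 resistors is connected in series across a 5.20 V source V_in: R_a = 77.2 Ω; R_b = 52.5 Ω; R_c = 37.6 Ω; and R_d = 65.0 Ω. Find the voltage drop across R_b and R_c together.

ΣR = 77.2 + 52.5 + 37.6 + 65.0 = 232.3 Ω.
R_{R_b..R_c} = 52.5 + 37.6 = 90.10 Ω.
By the voltage-divider rule, V = 5.20 × 90.10/232.3 = 2.017 V.

V ≈ 2.02 V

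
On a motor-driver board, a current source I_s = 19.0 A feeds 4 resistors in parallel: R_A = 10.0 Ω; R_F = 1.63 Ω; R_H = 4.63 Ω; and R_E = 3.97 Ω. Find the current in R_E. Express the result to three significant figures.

Total conductance ΣG = 1/10.0 + 1/1.63 + 1/4.63 + 1/3.97 = 1.181 (units of 1/Ω).
Current divider: I(R_E) = I_s · G_k/ΣG = 19.0 × (0.2519/1.181) = 19.0 × 0.2132 = 4.051 A.

I ≈ 4.05 A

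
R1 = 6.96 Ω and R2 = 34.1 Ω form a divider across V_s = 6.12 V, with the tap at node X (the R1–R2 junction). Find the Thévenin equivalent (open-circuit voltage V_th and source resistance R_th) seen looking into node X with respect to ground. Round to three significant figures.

V_th is the unloaded tap voltage: V_s · R2/(R1+R2) = 6.12 × 0.8305 = 5.083 V.
Looking into X with the source shorted: R_th = R1·R2/(R1+R2) = 6.960 × 34.1/41.06 = 5.780 Ω.

V_th ≈ 5.08 V, R_th ≈ 5.78 Ω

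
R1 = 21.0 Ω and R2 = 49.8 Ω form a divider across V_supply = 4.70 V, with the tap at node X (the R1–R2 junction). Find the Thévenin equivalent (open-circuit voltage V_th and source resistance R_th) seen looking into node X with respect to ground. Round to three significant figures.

V_th ≈ 3.31 V, R_th ≈ 14.8 Ω

With X open, the divider is unloaded: V_th = 4.70 × 49.8/70.80 = 3.306 V.
Looking into X with the source shorted: R_th = R1·R2/(R1+R2) = 21.00 × 49.8/70.80 = 14.77 Ω.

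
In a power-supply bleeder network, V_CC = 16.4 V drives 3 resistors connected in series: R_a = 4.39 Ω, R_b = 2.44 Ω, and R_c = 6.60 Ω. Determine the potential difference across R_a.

V ≈ 5.36 V

ΣR = 4.39 + 2.44 + 6.60 = 13.43 Ω.
Voltage divider: V = V_CC · (4.390 / 13.43) = 16.4 × 0.3269 = 5.361 V.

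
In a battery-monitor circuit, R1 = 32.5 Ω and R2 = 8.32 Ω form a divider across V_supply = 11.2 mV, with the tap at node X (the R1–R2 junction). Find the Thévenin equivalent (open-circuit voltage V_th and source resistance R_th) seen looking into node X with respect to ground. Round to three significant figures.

With X open, the divider is unloaded: V_th = 11.2 × 8.32/40.82 = 2.283 mV.
Looking into X with the source shorted: R_th = R1·R2/(R1+R2) = 32.50 × 8.32/40.82 = 6.624 Ω.

V_th ≈ 2.28 mV, R_th ≈ 6.62 Ω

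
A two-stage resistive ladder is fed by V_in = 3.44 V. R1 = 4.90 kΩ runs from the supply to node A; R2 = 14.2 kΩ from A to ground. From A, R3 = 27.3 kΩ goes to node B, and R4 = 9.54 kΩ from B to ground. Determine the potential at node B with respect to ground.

The second stage (R3 + R4 = 36.84 kΩ) loads node A in parallel with R2.
R2 ‖ (R3+R4) = 10.25 kΩ.
So V_A = 3.44 × 0.6766 = 2.327 V.
Stage 2 is unloaded, so V_B = V_A · R4/(R3+R4) = 2.327 × 9.54/36.84 = 0.6027 V.

V_B ≈ 0.603 V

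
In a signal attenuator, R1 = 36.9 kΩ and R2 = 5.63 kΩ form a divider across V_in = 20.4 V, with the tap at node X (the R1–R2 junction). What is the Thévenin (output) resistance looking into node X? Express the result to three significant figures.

With V_in suppressed (replaced by a short), R_th = R1 ‖ R2 = (36.90 × 5.63)/(36.90 + 5.63) = 4.885 kΩ.

R_th ≈ 4.88 kΩ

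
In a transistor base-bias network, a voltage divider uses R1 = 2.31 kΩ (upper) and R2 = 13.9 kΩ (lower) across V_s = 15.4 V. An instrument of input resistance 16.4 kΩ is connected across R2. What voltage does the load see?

The load sits in parallel with R2, giving an effective lower resistance R2' = R2·R_L/(R2+R_L) = 7.523 kΩ.
Now apply the divider: V_out = 15.4 × 0.7651 = 11.78 V.
(Unloaded it would be 13.2 V; the load pulls it down.)

V_out ≈ 11.8 V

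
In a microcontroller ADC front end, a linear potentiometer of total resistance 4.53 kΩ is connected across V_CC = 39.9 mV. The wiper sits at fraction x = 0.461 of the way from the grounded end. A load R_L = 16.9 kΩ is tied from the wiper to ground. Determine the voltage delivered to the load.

Split the track: R_lower = x·R_p = 2.088 kΩ, R_upper = (1−x)·R_p = 2.442 kΩ.
Lower segment in parallel with the load: 2.088 ‖ 16.9 = 1.859 kΩ.
Then V_out = V_CC · 1.859/(2.442 + 1.859) = 17.25 mV.
(Unloaded: V_out = x·V_CC = 18.4 mV.)

V_out ≈ 17.2 mV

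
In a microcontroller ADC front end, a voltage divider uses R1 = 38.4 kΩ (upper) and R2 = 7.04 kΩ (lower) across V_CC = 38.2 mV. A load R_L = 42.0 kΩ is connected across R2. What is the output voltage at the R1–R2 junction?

V_out ≈ 5.18 mV

The load sits in parallel with R2, giving an effective lower resistance R2' = R2·R_L/(R2+R_L) = 6.029 kΩ.
Then V_out = V_CC · R2'/(R1 + R2') = 38.2 × 6.029/44.43 = 5.184 mV.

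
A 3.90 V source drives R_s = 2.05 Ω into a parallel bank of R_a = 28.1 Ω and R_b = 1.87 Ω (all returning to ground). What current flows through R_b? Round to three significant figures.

I ≈ 0.961 A

Equivalent of the parallel group: R_p = 1.753 Ω.
Node voltage V_A = V_CC · R_p/(R_s + R_p) = 3.90 × 0.4610 = 1.798 V.
Branch current I = V_A/R_b = 1.798/1.87 = 0.9614 A.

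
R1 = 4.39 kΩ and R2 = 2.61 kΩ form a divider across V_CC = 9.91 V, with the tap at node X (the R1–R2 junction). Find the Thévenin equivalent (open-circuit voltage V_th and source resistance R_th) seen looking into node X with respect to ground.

V_th ≈ 3.70 V, R_th ≈ 1.64 kΩ

V_th is the unloaded tap voltage: V_CC · R2/(R1+R2) = 9.91 × 0.3729 = 3.695 V.
With V_CC suppressed (replaced by a short), R_th = R1 ‖ R2 = (4.390 × 2.61)/(4.390 + 2.61) = 1.637 kΩ.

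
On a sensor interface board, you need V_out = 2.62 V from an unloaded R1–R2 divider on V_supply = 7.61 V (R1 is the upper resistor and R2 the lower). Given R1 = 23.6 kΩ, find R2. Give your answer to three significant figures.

V_out/V_supply = R2/(R1+R2) = 0.3443.
R2 = R1 · 0.3443/(1 − 0.3443) = 12.39 kΩ.

R2 ≈ 12.4 kΩ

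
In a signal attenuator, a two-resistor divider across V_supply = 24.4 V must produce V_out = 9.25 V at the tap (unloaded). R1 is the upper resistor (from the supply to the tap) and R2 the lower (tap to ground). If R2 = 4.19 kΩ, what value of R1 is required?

R1 ≈ 6.86 kΩ

Required fraction k = V_out/V_supply = 0.3791.
So R1 = R2 · (V_supply/V_out − 1) = 4.19 × (24.4/9.25 − 1) = 4.19 × 1.638 = 6.863 kΩ.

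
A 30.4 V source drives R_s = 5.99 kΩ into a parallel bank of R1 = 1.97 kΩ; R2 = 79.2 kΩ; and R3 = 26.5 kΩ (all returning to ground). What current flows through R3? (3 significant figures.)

Parallel bank: R_p = 1/(1/1.97 + 1/79.2 + 1/26.5) = 1.792 kΩ.
V_A = 30.4 × 1.792/7.782 = 7.001 V.
I(R3) = V_A / R3 = 7.001/26.5 = 0.2642 mA.

I ≈ 0.264 mA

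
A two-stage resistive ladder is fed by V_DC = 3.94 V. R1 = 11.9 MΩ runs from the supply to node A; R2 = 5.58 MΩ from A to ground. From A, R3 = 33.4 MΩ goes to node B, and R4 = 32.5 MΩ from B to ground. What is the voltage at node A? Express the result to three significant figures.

Looking into the second stage from A: R3 + R4 = 65.90 MΩ appears in parallel with R2.
Effective lower resistance at A: R2 ‖ 65.90 = 5.144 MΩ.
V_A = 3.94 × 5.144/(11.9 + 5.144) = 1.189 V.

V_A ≈ 1.19 V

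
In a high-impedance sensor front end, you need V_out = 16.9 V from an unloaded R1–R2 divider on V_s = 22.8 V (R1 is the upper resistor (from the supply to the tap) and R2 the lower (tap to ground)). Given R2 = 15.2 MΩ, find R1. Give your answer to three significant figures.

R1 ≈ 5.31 MΩ

Required fraction k = V_out/V_s = 0.7412.
R1 = R2·(1/k − 1) = 15.2 × 0.3491 = 5.307 MΩ.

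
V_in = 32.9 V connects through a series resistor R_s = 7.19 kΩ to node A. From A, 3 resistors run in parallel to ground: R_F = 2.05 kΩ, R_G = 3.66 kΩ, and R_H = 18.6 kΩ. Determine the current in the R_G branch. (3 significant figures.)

I ≈ 1.31 mA

Parallel bank: R_p = 1/(1/2.05 + 1/3.66 + 1/18.6) = 1.227 kΩ.
V_A = 32.9 × 1.227/8.417 = 4.797 V.
I(R_G) = V_A / R_G = 4.797/3.66 = 1.311 mA.
(Equivalently: I_total = 3.909 mA, then current-divider fraction G_k/ΣG = 0.3353.)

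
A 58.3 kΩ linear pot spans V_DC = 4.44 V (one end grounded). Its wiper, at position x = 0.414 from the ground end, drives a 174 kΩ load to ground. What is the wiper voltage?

V_out ≈ 1.70 V

The pot divides into 34.16 kΩ above the wiper and 24.14 kΩ below.
Lower segment in parallel with the load: 24.14 ‖ 174 = 21.20 kΩ.
Then V_out = V_DC · 21.20/(34.16 + 21.20) = 1.700 V.
(Unloaded: V_out = x·V_DC = 1.84 V.)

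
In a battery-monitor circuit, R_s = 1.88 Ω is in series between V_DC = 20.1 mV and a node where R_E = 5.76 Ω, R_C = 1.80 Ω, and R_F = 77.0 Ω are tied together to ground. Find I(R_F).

Parallel bank: R_p = 1/(1/5.76 + 1/1.80 + 1/77.0) = 1.347 Ω.
V_A by voltage divider: V_A = 20.1 × 1.347/(1.88 + 1.347) = 8.392 mV.
I(R_F) = V_A / R_F = 8.392/77.0 = 0.1090 mA.

I ≈ 0.109 mA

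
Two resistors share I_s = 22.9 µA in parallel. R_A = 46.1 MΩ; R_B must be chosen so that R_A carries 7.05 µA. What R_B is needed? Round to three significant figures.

R_B ≈ 20.5 MΩ

The fraction through R_A equals R_B/(R_A+R_B).
With f = 0.3079, R_B = R_A · f/(1−f) = 46.1 × 0.4448 = 20.51 MΩ.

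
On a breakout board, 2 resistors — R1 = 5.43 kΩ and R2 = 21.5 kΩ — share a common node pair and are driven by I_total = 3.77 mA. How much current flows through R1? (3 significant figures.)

With just two branches, the current splits inversely with resistance.
I(R1) = 3.77 × 21.5/(5.43 + 21.5) = 3.77 × 0.7984 = 3.010 mA.

I ≈ 3.01 mA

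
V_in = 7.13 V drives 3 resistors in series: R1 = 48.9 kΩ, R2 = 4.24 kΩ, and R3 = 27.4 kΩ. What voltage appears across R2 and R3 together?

V ≈ 2.80 V

ΣR = 48.9 + 4.24 + 27.4 = 80.54 kΩ.
R_{R2..R3} = 4.24 + 27.4 = 31.64 kΩ.
V = V_in · R/ΣR = 7.13 × 0.3928 = 2.801 V.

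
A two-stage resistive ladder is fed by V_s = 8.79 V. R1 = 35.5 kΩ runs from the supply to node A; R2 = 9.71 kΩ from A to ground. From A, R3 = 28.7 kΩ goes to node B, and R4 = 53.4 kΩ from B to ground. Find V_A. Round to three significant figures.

V_A ≈ 1.73 V

Looking into the second stage from A: R3 + R4 = 82.10 kΩ appears in parallel with R2.
R2 ‖ (R3+R4) = 8.683 kΩ.
First divider: V_A = V_s · 8.683/(35.5 + 8.683) = 1.727 V.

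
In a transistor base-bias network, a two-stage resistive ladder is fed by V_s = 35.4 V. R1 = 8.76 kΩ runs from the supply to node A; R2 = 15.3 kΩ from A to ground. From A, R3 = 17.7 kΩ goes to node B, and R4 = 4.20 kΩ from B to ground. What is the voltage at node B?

V_B ≈ 3.44 V

Looking into the second stage from A: R3 + R4 = 21.90 kΩ appears in parallel with R2.
Effective lower resistance at A: R2 ‖ 21.90 = 9.007 kΩ.
First divider: V_A = V_s · 9.007/(8.76 + 9.007) = 17.95 V.
V_B = V_A × 0.1918 = 3.442 V.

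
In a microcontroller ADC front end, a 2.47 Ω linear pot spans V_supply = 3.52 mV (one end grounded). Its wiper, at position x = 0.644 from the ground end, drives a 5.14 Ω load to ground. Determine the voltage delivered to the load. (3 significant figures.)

V_out ≈ 2.04 mV

Split the track: R_lower = x·R_p = 1.591 Ω, R_upper = (1−x)·R_p = 0.8793 Ω.
R_L loads the lower segment: effective lower R = 1.215 Ω.
Then V_out = V_supply · 1.215/(0.8793 + 1.215) = 2.042 mV.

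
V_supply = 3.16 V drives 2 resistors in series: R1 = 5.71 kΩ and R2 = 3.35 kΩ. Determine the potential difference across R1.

ΣR = 5.71 + 3.35 = 9.060 kΩ.
By the voltage-divider rule, V = 3.16 × 5.710/9.060 = 1.992 V.

V ≈ 1.99 V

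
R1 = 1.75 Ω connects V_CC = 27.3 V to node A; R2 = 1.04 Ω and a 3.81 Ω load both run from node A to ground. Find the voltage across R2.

V_out ≈ 8.69 V

First combine the lower leg with the load: R2 ‖ R_L = 0.8170 Ω.
Voltage divider with the loaded lower leg: V_out = 27.3 × 0.8170/(1.75 + 0.8170) = 27.3 × 0.3183 = 8.689 V.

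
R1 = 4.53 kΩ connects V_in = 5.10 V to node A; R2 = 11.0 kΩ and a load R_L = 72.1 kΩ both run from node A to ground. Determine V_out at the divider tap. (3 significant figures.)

First combine the lower leg with the load: R2 ‖ R_L = 9.544 kΩ.
Now apply the divider: V_out = 5.10 × 0.6781 = 3.458 V.

V_out ≈ 3.46 V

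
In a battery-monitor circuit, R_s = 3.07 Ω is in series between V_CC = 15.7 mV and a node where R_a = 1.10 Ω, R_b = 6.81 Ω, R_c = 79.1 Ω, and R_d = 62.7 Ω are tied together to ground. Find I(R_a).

I ≈ 3.30 mA

Combine the parallel branches: R_p = (1/1.10 + 1/6.81 + 1/79.1 + 1/62.7)⁻¹ = 0.9221 Ω.
V_A by voltage divider: V_A = 15.7 × 0.9221/(3.07 + 0.9221) = 3.626 mV.
Branch current I = V_A/R_a = 3.626/1.10 = 3.297 mA.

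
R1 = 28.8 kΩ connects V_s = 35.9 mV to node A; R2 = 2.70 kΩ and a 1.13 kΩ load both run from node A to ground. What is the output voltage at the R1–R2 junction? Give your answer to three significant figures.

V_out ≈ 0.966 mV

R2 ‖ R_L = (2.70 × 1.13)/(2.70 + 1.13) = 0.7966 kΩ.
Voltage divider with the loaded lower leg: V_out = 35.9 × 0.7966/(28.8 + 0.7966) = 35.9 × 0.02692 = 0.9663 mV.
(Unloaded it would be 3.08 mV; the load pulls it down.)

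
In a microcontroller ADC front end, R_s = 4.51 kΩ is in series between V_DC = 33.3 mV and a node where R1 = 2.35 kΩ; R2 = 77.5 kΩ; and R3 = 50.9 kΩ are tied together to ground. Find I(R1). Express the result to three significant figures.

I ≈ 4.62 µA

Combine the parallel branches: R_p = (1/2.35 + 1/77.5 + 1/50.9)⁻¹ = 2.183 kΩ.
V_A = 33.3 × 2.183/6.693 = 10.86 mV.
I(R1) = V_A / R1 = 10.86/2.35 = 4.622 µA.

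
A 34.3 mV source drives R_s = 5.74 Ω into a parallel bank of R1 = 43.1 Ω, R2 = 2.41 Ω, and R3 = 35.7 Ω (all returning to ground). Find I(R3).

Combine the parallel branches: R_p = (1/43.1 + 1/2.41 + 1/35.7)⁻¹ = 2.145 Ω.
Node voltage V_A = V_s · R_p/(R_s + R_p) = 34.3 × 0.2721 = 9.332 mV.
I(R3) = V_A / R3 = 9.332/35.7 = 0.2614 mA.

I ≈ 0.261 mA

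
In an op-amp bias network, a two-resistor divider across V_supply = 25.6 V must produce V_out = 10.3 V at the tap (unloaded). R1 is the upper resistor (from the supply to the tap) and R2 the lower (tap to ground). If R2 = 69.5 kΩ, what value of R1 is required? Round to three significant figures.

R1 ≈ 103 kΩ

The divider ratio is R2/(R1+R2) = 10.3/25.6 = 0.4023.
Rearranging, R1 = R2·(1−k)/k = 69.5 × 1.485 = 103.2 kΩ.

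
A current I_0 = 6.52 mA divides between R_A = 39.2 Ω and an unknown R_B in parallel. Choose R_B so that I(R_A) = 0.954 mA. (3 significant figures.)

The fraction through R_A equals R_B/(R_A+R_B).
With f = 0.1463, R_B = R_A · f/(1−f) = 39.2 × 0.1714 = 6.719 Ω.

R_B ≈ 6.72 Ω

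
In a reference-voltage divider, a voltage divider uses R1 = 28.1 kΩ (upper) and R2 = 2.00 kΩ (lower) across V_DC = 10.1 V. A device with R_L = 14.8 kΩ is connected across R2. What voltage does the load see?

V_out ≈ 0.596 V

The load sits in parallel with R2, giving an effective lower resistance R2' = R2·R_L/(R2+R_L) = 1.762 kΩ.
Now apply the divider: V_out = 10.1 × 0.05900 = 0.5959 V.
(Unloaded it would be 0.671 V; the load pulls it down.)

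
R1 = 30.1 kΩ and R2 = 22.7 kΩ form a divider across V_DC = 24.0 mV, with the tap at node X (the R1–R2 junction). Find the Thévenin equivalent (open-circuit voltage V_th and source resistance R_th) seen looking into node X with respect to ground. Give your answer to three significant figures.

V_th ≈ 10.3 mV, R_th ≈ 12.9 kΩ

With X open, the divider is unloaded: V_th = 24.0 × 22.7/52.80 = 10.32 mV.
Looking into X with the source shorted: R_th = R1·R2/(R1+R2) = 30.10 × 22.7/52.80 = 12.94 kΩ.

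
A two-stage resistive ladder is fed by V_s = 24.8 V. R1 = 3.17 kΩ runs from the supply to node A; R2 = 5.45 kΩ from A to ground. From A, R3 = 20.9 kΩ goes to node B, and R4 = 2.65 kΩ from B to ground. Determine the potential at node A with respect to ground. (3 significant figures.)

Looking into the second stage from A: R3 + R4 = 23.55 kΩ appears in parallel with R2.
R2 ‖ (R3+R4) = 4.426 kΩ.
First divider: V_A = V_s · 4.426/(3.17 + 4.426) = 14.45 V.

V_A ≈ 14.5 V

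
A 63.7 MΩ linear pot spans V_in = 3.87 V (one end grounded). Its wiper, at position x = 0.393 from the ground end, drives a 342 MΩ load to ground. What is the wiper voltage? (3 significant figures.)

Split the track: R_lower = x·R_p = 25.03 MΩ, R_upper = (1−x)·R_p = 38.67 MΩ.
(x·R_p) ‖ R_L = 23.33 MΩ.
Then V_out = V_in · 23.33/(38.67 + 23.33) = 1.456 V.

V_out ≈ 1.46 V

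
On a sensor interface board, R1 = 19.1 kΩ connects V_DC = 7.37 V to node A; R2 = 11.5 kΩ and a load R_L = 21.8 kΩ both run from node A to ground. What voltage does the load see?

V_out ≈ 2.08 V

The load sits in parallel with R2, giving an effective lower resistance R2' = R2·R_L/(R2+R_L) = 7.529 kΩ.
Voltage divider with the loaded lower leg: V_out = 7.37 × 7.529/(19.1 + 7.529) = 7.37 × 0.2827 = 2.084 V.
(Unloaded it would be 2.77 V; the load pulls it down.)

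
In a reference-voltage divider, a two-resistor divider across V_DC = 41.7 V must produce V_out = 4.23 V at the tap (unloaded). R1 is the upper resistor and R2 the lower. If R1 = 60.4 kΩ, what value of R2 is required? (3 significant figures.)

R2 ≈ 6.82 kΩ

Required fraction k = V_out/V_DC = 0.1014.
Rearranging, R2 = R1·k/(1−k) = 60.4 × 0.1129 = 6.819 kΩ.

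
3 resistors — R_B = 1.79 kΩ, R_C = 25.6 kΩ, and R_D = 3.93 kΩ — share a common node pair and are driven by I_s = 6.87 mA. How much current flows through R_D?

I ≈ 2.05 mA

Total conductance ΣG = 1/1.79 + 1/25.6 + 1/3.93 = 0.8522 (units of 1/kΩ).
R_D takes the fraction G_k/ΣG = 0.2545/0.8522 = 0.2986, so I = 6.87 × 0.2986 = 2.051 mA.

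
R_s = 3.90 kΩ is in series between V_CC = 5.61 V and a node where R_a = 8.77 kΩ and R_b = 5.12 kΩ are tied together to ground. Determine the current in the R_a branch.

Combine the parallel branches: R_p = (1/8.77 + 1/5.12)⁻¹ = 3.233 kΩ.
Node voltage V_A = V_CC · R_p/(R_s + R_p) = 5.61 × 0.4532 = 2.543 V.
Branch current I = V_A/R_a = 2.543/8.77 = 0.2899 mA.

I ≈ 0.290 mA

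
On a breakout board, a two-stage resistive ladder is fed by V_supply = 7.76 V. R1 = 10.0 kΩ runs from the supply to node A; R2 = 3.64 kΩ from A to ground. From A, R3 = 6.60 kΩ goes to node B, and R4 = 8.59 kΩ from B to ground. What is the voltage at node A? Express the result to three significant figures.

Node A sees R2 in parallel with the series input of stage 2, R3 + R4 = 15.19 kΩ.
R2 ‖ (R3+R4) = 2.936 kΩ.
So V_A = 7.76 × 0.2270 = 1.761 V.

V_A ≈ 1.76 V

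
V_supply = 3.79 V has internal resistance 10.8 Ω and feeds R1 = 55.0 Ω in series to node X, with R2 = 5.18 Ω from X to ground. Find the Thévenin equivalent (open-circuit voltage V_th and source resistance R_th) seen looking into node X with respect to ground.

V_th ≈ 0.277 V, R_th ≈ 4.80 Ω

R1' = 10.8 + 55.0 = 65.80 Ω (source resistance + R1).
Open-circuit (no load on X): V_th = V_supply · R2/(R1' + R2) = 3.79 × 5.18/(65.80 + 5.18) = 0.2766 V.
With V_supply suppressed (replaced by a short), R_th = R1' ‖ R2 = (65.80 × 5.18)/(65.80 + 5.18) = 4.802 Ω.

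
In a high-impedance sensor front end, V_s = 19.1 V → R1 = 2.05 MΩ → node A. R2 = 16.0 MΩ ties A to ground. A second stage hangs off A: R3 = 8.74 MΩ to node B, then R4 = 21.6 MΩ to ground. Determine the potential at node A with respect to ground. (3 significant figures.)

Looking into the second stage from A: R3 + R4 = 30.34 MΩ appears in parallel with R2.
Effective lower resistance at A: R2 ‖ 30.34 = 10.48 MΩ.
First divider: V_A = V_s · 10.48/(2.05 + 10.48) = 15.97 V.

V_A ≈ 16.0 V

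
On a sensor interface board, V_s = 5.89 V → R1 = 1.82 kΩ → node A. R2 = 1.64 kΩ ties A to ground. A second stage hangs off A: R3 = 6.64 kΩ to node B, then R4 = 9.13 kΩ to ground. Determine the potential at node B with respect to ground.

V_B ≈ 1.53 V

The second stage (R3 + R4 = 15.77 kΩ) loads node A in parallel with R2.
Effective lower resistance at A: R2 ‖ 15.77 = 1.486 kΩ.
So V_A = 5.89 × 0.4494 = 2.647 V.
Stage 2 is unloaded, so V_B = V_A · R4/(R3+R4) = 2.647 × 9.13/15.77 = 1.532 V.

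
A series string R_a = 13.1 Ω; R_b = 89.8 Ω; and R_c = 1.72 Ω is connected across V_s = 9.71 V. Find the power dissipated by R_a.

P ≈ 0.113 W

The common current is I = 9.71/104.6 = 0.09281 A.
P = I²R = 0.008614 × 13.1 = 0.1128 W.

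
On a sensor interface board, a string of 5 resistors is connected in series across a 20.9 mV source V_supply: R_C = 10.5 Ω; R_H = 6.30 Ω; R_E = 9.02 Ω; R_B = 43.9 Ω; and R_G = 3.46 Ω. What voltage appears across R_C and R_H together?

V ≈ 4.80 mV

Total series resistance ΣR = 10.5 + 6.30 + 9.02 + 43.9 + 3.46 = 73.18 Ω.
R_{R_C..R_H} = 10.5 + 6.30 = 16.80 Ω.
Voltage divider: V = V_supply · (16.80 / 73.18) = 20.9 × 0.2296 = 4.798 mV.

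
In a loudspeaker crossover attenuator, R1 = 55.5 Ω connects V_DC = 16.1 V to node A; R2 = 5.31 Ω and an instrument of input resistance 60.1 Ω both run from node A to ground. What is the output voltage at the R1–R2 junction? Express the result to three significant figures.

R2 ‖ R_L = (5.31 × 60.1)/(5.31 + 60.1) = 4.879 Ω.
Then V_out = V_DC · R2'/(R1 + R2') = 16.1 × 4.879/60.38 = 1.301 V.

V_out ≈ 1.30 V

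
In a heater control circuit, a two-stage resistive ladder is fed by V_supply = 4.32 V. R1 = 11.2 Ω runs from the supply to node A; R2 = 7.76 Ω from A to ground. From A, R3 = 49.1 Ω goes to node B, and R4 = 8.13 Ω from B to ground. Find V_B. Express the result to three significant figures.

V_B ≈ 0.233 V

Looking into the second stage from A: R3 + R4 = 57.23 Ω appears in parallel with R2.
Effective lower resistance at A: R2 ‖ 57.23 = 6.833 Ω.
So V_A = 4.32 × 0.3789 = 1.637 V.
Stage 2 is unloaded, so V_B = V_A · R4/(R3+R4) = 1.637 × 8.13/57.23 = 0.2325 V.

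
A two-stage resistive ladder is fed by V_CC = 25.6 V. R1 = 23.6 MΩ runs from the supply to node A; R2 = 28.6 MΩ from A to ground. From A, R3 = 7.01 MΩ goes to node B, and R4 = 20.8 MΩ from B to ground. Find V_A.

The second stage (R3 + R4 = 27.81 MΩ) loads node A in parallel with R2.
R2 ‖ (R3+R4) = 14.10 MΩ.
So V_A = 25.6 × 0.3740 = 9.574 V.

V_A ≈ 9.57 V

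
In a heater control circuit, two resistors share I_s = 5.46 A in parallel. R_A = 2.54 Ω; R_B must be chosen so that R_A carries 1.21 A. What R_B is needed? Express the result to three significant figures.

R_B ≈ 0.723 Ω

In a two-way split, I_A/I_s = R_B/(R_A + R_B).
With f = 0.2216, R_B = R_A · f/(1−f) = 2.54 × 0.2847 = 0.7232 Ω.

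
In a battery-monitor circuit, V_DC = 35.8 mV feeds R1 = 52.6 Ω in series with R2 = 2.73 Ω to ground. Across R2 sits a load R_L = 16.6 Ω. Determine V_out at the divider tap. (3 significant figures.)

The load sits in parallel with R2, giving an effective lower resistance R2' = R2·R_L/(R2+R_L) = 2.344 Ω.
Then V_out = V_DC · R2'/(R1 + R2') = 35.8 × 2.344/54.94 = 1.528 mV.
(Unloaded it would be 1.77 mV; the load pulls it down.)

V_out ≈ 1.53 mV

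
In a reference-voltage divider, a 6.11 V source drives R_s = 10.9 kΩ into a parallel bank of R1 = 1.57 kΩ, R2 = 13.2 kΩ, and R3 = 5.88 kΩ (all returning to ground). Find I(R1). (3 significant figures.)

Equivalent of the parallel group: R_p = 1.133 kΩ.
V_A by voltage divider: V_A = 6.11 × 1.133/(10.9 + 1.133) = 0.5752 V.
Branch current I = V_A/R1 = 0.5752/1.57 = 0.3664 mA.

I ≈ 0.366 mA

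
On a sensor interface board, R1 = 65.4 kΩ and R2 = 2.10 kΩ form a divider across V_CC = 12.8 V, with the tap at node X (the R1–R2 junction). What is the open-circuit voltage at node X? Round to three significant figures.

V_th ≈ 0.398 V

With X open, the divider is unloaded: V_th = 12.8 × 2.10/67.50 = 0.3982 V.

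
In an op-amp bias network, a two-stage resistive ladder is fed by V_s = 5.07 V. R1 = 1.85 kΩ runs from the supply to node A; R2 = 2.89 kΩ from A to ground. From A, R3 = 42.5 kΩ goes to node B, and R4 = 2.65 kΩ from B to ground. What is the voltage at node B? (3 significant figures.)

V_B ≈ 0.177 V

The second stage (R3 + R4 = 45.15 kΩ) loads node A in parallel with R2.
R2 ‖ (R3+R4) = 2.716 kΩ.
First divider: V_A = V_s · 2.716/(1.85 + 2.716) = 3.016 V.
Stage 2 is unloaded, so V_B = V_A · R4/(R3+R4) = 3.016 × 2.65/45.15 = 0.1770 V.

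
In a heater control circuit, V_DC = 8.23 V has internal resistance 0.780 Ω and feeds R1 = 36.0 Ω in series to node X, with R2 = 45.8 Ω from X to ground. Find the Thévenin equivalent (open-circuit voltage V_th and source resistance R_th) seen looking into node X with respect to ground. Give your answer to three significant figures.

V_th ≈ 4.56 V, R_th ≈ 20.4 Ω

R1' = 0.780 + 36.0 = 36.78 Ω (source resistance + R1).
With X open, the divider is unloaded: V_th = 8.23 × 45.8/82.58 = 4.564 V.
Looking into X with the source shorted: R_th = R1'·R2/(R1'+R2) = 36.78 × 45.8/82.58 = 20.40 Ω.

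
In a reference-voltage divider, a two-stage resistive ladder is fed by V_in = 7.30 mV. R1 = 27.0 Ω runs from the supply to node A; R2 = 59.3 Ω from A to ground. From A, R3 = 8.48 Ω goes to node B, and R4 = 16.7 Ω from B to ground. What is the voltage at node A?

V_A ≈ 2.89 mV

Node A sees R2 in parallel with the series input of stage 2, R3 + R4 = 25.18 Ω.
Effective lower resistance at A: R2 ‖ 25.18 = 17.67 Ω.
First divider: V_A = V_in · 17.67/(27.0 + 17.67) = 2.888 mV.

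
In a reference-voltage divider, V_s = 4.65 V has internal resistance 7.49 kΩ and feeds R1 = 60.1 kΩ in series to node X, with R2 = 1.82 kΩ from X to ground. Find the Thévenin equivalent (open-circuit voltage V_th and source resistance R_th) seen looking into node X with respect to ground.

R1' = 7.49 + 60.1 = 67.59 kΩ (source resistance + R1).
With X open, the divider is unloaded: V_th = 4.65 × 1.82/69.41 = 0.1219 V.
With V_s suppressed (replaced by a short), R_th = R1' ‖ R2 = (67.59 × 1.82)/(67.59 + 1.82) = 1.772 kΩ.

V_th ≈ 0.122 V, R_th ≈ 1.77 kΩ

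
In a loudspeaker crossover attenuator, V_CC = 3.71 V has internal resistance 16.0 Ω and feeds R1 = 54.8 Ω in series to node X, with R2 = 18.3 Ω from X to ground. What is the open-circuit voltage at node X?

R1' = 16.0 + 54.8 = 70.80 Ω (source resistance + R1).
Open-circuit (no load on X): V_th = V_CC · R2/(R1' + R2) = 3.71 × 18.3/(70.80 + 18.3) = 0.7620 V.

V_th ≈ 0.762 V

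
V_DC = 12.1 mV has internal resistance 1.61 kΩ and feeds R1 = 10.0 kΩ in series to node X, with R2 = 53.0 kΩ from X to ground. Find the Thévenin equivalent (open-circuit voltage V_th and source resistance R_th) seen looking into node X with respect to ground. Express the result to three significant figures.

V_th ≈ 9.93 mV, R_th ≈ 9.52 kΩ

R1' = 1.61 + 10.0 = 11.61 kΩ (source resistance + R1).
With X open, the divider is unloaded: V_th = 12.1 × 53.0/64.61 = 9.926 mV.
Looking into X with the source shorted: R_th = R1'·R2/(R1'+R2) = 11.61 × 53.0/64.61 = 9.524 kΩ.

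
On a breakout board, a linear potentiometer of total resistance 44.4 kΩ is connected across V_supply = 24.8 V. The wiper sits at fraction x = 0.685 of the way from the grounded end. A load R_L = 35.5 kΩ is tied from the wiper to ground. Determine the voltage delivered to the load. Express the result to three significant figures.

Lower segment x·R_p = 30.41 kΩ; upper segment (1−x)·R_p = 13.99 kΩ.
R_L loads the lower segment: effective lower R = 16.38 kΩ.
Loaded-divider output: V_out = 24.8 × 0.5394 = 13.38 V.
(Unloaded: V_out = x·V_supply = 17.0 V.)

V_out ≈ 13.4 V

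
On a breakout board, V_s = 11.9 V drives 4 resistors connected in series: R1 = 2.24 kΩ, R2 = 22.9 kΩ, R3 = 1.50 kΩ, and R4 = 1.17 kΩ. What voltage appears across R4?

Series total: ΣR = 2.24 + 22.9 + 1.50 + 1.17 = 27.81 kΩ.
V = V_s · R/ΣR = 11.9 × 0.04207 = 0.5006 V.

V ≈ 0.501 V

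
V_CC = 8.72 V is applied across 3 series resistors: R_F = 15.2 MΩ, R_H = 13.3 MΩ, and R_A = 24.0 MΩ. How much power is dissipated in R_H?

ΣR = 52.50 MΩ → I = 8.72/52.50 = 0.1661 µA.
P = I²R = 0.02759 × 13.3 = 0.3669 µW.

P ≈ 0.367 µW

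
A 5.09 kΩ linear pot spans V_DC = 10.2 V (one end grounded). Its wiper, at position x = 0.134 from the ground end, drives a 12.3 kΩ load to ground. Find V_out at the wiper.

V_out ≈ 1.30 V

Lower segment x·R_p = 0.6821 kΩ; upper segment (1−x)·R_p = 4.408 kΩ.
Lower segment in parallel with the load: 0.6821 ‖ 12.3 = 0.6462 kΩ.
Loaded-divider output: V_out = 10.2 × 0.1279 = 1.304 V.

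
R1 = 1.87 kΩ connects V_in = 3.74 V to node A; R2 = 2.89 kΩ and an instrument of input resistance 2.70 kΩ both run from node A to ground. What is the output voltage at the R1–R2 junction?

V_out ≈ 1.60 V

R2 ‖ R_L = (2.89 × 2.70)/(2.89 + 2.70) = 1.396 kΩ.
Now apply the divider: V_out = 3.74 × 0.4274 = 1.599 V.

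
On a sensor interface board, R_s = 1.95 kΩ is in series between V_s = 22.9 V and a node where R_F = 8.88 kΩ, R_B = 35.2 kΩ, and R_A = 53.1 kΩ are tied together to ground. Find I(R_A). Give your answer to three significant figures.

Combine the parallel branches: R_p = (1/8.88 + 1/35.2 + 1/53.1)⁻¹ = 6.256 kΩ.
Node voltage V_A = V_s · R_p/(R_s + R_p) = 22.9 × 0.7624 = 17.46 V.
Branch current I = V_A/R_A = 17.46/53.1 = 0.3288 mA.

I ≈ 0.329 mA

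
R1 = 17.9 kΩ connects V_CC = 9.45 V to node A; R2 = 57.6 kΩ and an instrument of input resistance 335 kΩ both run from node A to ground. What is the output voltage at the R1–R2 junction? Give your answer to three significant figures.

First combine the lower leg with the load: R2 ‖ R_L = 49.15 kΩ.
Voltage divider with the loaded lower leg: V_out = 9.45 × 49.15/(17.9 + 49.15) = 9.45 × 0.7330 = 6.927 V.
(Unloaded it would be 7.21 V; the load pulls it down.)

V_out ≈ 6.93 V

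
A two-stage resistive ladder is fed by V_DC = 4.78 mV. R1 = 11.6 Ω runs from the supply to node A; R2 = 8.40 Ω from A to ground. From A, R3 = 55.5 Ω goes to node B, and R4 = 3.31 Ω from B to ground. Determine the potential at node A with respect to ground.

Looking into the second stage from A: R3 + R4 = 58.81 Ω appears in parallel with R2.
Effective lower resistance at A: R2 ‖ 58.81 = 7.350 Ω.
First divider: V_A = V_DC · 7.350/(11.6 + 7.350) = 1.854 mV.

V_A ≈ 1.85 mV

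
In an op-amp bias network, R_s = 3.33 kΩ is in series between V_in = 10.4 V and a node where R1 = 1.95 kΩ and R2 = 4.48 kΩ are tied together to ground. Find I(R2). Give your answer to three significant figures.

I ≈ 0.673 mA

Parallel bank: R_p = 1/(1/1.95 + 1/4.48) = 1.359 kΩ.
V_A = 10.4 × 1.359/4.689 = 3.014 V.
I(R2) = V_A / R2 = 3.014/4.48 = 0.6727 mA.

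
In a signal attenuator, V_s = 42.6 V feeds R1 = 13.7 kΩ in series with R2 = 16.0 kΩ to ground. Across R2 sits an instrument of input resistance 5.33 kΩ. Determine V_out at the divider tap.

V_out ≈ 9.62 V

The load sits in parallel with R2, giving an effective lower resistance R2' = R2·R_L/(R2+R_L) = 3.998 kΩ.
Then V_out = V_s · R2'/(R1 + R2') = 42.6 × 3.998/17.70 = 9.624 V.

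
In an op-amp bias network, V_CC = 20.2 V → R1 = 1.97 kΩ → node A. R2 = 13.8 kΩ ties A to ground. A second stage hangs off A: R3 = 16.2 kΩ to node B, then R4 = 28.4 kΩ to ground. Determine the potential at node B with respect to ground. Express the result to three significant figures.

Looking into the second stage from A: R3 + R4 = 44.60 kΩ appears in parallel with R2.
R2 ‖ (R3+R4) = 10.54 kΩ.
So V_A = 20.2 × 0.8425 = 17.02 V.
V_B = V_A × 0.6368 = 10.84 V.

V_B ≈ 10.8 V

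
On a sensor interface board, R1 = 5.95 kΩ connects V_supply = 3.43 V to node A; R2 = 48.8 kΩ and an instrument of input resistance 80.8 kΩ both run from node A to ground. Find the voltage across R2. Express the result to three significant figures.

The load sits in parallel with R2, giving an effective lower resistance R2' = R2·R_L/(R2+R_L) = 30.42 kΩ.
Voltage divider with the loaded lower leg: V_out = 3.43 × 30.42/(5.95 + 30.42) = 3.43 × 0.8364 = 2.869 V.

V_out ≈ 2.87 V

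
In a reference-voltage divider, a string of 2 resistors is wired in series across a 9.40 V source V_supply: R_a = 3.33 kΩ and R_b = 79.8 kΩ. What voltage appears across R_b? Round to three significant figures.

ΣR = 3.33 + 79.8 = 83.13 kΩ.
V = V_supply · R/ΣR = 9.40 × 0.9599 = 9.023 V.

V ≈ 9.02 V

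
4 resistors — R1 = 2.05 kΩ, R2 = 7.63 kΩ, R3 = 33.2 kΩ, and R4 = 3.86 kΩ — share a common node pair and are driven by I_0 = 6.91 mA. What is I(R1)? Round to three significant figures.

Total conductance ΣG = 1/2.05 + 1/7.63 + 1/33.2 + 1/3.86 = 0.9081 (units of 1/kΩ).
R1 takes the fraction G_k/ΣG = 0.4878/0.9081 = 0.5372, so I = 6.91 × 0.5372 = 3.712 mA.

I ≈ 3.71 mA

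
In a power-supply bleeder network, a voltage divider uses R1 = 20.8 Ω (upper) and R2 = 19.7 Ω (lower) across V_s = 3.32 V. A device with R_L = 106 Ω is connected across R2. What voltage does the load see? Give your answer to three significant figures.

V_out ≈ 1.47 V

The load sits in parallel with R2, giving an effective lower resistance R2' = R2·R_L/(R2+R_L) = 16.61 Ω.
Voltage divider with the loaded lower leg: V_out = 3.32 × 16.61/(20.8 + 16.61) = 3.32 × 0.4440 = 1.474 V.
(Unloaded it would be 1.61 V; the load pulls it down.)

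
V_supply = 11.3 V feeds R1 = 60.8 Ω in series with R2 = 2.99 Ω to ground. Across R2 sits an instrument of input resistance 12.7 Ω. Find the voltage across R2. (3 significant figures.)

V_out ≈ 0.433 V

First combine the lower leg with the load: R2 ‖ R_L = 2.420 Ω.
Then V_out = V_supply · R2'/(R1 + R2') = 11.3 × 2.420/63.22 = 0.4326 V.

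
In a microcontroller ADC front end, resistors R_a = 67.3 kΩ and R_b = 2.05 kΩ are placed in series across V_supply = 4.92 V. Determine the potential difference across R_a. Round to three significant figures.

V ≈ 4.77 V

Series total: ΣR = 67.3 + 2.05 = 69.35 kΩ.
V = V_supply · R/ΣR = 4.92 × 0.9704 = 4.775 V.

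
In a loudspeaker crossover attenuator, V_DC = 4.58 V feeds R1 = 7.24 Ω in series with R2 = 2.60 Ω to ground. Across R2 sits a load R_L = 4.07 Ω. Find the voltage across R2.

V_out ≈ 0.823 V

R2 ‖ R_L = (2.60 × 4.07)/(2.60 + 4.07) = 1.587 Ω.
Now apply the divider: V_out = 4.58 × 0.1797 = 0.8232 V.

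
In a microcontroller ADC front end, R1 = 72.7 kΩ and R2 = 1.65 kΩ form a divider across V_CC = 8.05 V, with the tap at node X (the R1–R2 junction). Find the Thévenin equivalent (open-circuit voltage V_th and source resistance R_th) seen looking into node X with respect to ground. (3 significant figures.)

V_th ≈ 0.179 V, R_th ≈ 1.61 kΩ

Open-circuit (no load on X): V_th = V_CC · R2/(R1 + R2) = 8.05 × 1.65/(72.70 + 1.65) = 0.1786 V.
Zeroing V_CC shorts the top of R1 to ground, so R_th = R1 ‖ R2 = 1.613 kΩ.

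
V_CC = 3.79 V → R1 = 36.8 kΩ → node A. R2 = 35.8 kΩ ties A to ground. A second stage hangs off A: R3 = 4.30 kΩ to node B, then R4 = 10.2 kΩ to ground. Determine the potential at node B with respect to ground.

Looking into the second stage from A: R3 + R4 = 14.50 kΩ appears in parallel with R2.
Effective lower resistance at A: R2 ‖ 14.50 = 10.32 kΩ.
V_A = 3.79 × 10.32/(36.8 + 10.32) = 0.8301 V.
V_B = V_A × 0.7034 = 0.5839 V.

V_B ≈ 0.584 V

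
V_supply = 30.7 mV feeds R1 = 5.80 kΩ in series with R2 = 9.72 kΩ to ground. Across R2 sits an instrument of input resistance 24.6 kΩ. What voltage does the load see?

R2 ‖ R_L = (9.72 × 24.6)/(9.72 + 24.6) = 6.967 kΩ.
Now apply the divider: V_out = 30.7 × 0.5457 = 16.75 mV.

V_out ≈ 16.8 mV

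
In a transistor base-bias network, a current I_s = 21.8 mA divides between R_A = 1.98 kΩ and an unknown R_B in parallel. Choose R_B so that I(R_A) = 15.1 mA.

In a two-way split, I_A/I_s = R_B/(R_A + R_B).
15.1/21.8 = R_B/(R_A + R_B) → R_B = R_A · (0.6927)/(1 − 0.6927) = 1.98 × 2.254 = 4.462 kΩ.

R_B ≈ 4.46 kΩ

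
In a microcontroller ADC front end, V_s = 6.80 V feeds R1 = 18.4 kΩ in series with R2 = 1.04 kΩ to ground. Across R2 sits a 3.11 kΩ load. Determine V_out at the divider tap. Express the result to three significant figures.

V_out ≈ 0.276 V

R2 ‖ R_L = (1.04 × 3.11)/(1.04 + 3.11) = 0.7794 kΩ.
Now apply the divider: V_out = 6.80 × 0.04064 = 0.2763 V.
(Unloaded it would be 0.364 V; the load pulls it down.)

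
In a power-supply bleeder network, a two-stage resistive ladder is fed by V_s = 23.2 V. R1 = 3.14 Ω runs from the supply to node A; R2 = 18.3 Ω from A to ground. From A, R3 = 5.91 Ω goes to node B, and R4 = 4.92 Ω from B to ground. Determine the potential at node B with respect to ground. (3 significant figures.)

V_B ≈ 7.21 V

The second stage (R3 + R4 = 10.83 Ω) loads node A in parallel with R2.
Effective lower resistance at A: R2 ‖ 10.83 = 6.804 Ω.
First divider: V_A = V_s · 6.804/(3.14 + 6.804) = 15.87 V.
Then the unloaded second divider: V_B = V_A × R4/(R3+R4) = 15.87 × 0.4543 = 7.211 V.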